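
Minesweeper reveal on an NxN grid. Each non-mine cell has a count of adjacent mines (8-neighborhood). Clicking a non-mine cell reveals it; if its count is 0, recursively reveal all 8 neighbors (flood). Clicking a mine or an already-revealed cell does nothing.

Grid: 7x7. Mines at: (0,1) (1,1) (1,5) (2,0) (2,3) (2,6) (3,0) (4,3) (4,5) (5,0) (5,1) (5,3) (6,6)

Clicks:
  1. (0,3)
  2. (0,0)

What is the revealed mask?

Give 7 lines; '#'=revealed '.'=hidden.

Click 1 (0,3) count=0: revealed 6 new [(0,2) (0,3) (0,4) (1,2) (1,3) (1,4)] -> total=6
Click 2 (0,0) count=2: revealed 1 new [(0,0)] -> total=7

Answer: #.###..
..###..
.......
.......
.......
.......
.......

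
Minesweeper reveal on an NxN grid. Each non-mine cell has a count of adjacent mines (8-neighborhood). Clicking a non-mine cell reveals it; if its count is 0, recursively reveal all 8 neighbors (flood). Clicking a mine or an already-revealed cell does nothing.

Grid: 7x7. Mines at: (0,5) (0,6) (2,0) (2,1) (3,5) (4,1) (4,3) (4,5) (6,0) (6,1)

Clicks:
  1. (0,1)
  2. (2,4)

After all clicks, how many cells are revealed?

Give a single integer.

Answer: 16

Derivation:
Click 1 (0,1) count=0: revealed 16 new [(0,0) (0,1) (0,2) (0,3) (0,4) (1,0) (1,1) (1,2) (1,3) (1,4) (2,2) (2,3) (2,4) (3,2) (3,3) (3,4)] -> total=16
Click 2 (2,4) count=1: revealed 0 new [(none)] -> total=16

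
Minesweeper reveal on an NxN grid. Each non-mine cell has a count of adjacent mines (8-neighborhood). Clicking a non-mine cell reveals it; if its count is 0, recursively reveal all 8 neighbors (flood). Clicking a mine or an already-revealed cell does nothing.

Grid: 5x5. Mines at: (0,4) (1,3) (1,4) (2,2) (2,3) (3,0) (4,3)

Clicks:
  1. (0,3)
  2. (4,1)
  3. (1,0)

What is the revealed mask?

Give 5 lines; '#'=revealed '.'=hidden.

Click 1 (0,3) count=3: revealed 1 new [(0,3)] -> total=1
Click 2 (4,1) count=1: revealed 1 new [(4,1)] -> total=2
Click 3 (1,0) count=0: revealed 8 new [(0,0) (0,1) (0,2) (1,0) (1,1) (1,2) (2,0) (2,1)] -> total=10

Answer: ####.
###..
##...
.....
.#...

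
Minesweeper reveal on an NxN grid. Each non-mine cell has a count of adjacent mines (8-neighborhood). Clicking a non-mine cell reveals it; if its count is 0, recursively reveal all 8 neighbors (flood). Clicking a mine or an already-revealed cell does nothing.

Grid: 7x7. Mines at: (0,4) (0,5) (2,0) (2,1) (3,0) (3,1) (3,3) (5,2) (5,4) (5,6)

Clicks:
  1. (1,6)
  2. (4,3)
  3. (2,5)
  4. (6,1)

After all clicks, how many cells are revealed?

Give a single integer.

Click 1 (1,6) count=1: revealed 1 new [(1,6)] -> total=1
Click 2 (4,3) count=3: revealed 1 new [(4,3)] -> total=2
Click 3 (2,5) count=0: revealed 11 new [(1,4) (1,5) (2,4) (2,5) (2,6) (3,4) (3,5) (3,6) (4,4) (4,5) (4,6)] -> total=13
Click 4 (6,1) count=1: revealed 1 new [(6,1)] -> total=14

Answer: 14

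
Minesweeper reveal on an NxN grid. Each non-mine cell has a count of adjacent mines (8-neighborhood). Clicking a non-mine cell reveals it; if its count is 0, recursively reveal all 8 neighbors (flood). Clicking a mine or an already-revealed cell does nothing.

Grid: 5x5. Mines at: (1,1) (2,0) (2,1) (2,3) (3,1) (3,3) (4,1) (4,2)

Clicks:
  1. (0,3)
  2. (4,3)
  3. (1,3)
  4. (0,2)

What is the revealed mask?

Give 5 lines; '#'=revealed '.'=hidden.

Click 1 (0,3) count=0: revealed 6 new [(0,2) (0,3) (0,4) (1,2) (1,3) (1,4)] -> total=6
Click 2 (4,3) count=2: revealed 1 new [(4,3)] -> total=7
Click 3 (1,3) count=1: revealed 0 new [(none)] -> total=7
Click 4 (0,2) count=1: revealed 0 new [(none)] -> total=7

Answer: ..###
..###
.....
.....
...#.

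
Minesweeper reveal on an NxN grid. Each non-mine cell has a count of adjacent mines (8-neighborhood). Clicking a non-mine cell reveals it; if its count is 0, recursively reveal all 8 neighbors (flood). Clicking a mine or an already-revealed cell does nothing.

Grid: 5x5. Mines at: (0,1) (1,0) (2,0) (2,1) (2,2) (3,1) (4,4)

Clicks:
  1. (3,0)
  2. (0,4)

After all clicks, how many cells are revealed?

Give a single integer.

Answer: 11

Derivation:
Click 1 (3,0) count=3: revealed 1 new [(3,0)] -> total=1
Click 2 (0,4) count=0: revealed 10 new [(0,2) (0,3) (0,4) (1,2) (1,3) (1,4) (2,3) (2,4) (3,3) (3,4)] -> total=11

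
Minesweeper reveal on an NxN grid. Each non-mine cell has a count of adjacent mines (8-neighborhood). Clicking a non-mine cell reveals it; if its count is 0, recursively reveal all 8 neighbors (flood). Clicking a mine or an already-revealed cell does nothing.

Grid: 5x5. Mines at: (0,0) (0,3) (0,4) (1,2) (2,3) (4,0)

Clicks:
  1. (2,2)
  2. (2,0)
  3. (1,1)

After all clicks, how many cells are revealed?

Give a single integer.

Click 1 (2,2) count=2: revealed 1 new [(2,2)] -> total=1
Click 2 (2,0) count=0: revealed 6 new [(1,0) (1,1) (2,0) (2,1) (3,0) (3,1)] -> total=7
Click 3 (1,1) count=2: revealed 0 new [(none)] -> total=7

Answer: 7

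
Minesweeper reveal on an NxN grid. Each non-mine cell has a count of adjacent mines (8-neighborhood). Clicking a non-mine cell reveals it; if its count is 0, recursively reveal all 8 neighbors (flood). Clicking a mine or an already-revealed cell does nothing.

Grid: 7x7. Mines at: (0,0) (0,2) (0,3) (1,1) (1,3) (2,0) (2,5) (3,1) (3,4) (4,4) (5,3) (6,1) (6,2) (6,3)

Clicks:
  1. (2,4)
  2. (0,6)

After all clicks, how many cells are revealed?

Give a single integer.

Answer: 7

Derivation:
Click 1 (2,4) count=3: revealed 1 new [(2,4)] -> total=1
Click 2 (0,6) count=0: revealed 6 new [(0,4) (0,5) (0,6) (1,4) (1,5) (1,6)] -> total=7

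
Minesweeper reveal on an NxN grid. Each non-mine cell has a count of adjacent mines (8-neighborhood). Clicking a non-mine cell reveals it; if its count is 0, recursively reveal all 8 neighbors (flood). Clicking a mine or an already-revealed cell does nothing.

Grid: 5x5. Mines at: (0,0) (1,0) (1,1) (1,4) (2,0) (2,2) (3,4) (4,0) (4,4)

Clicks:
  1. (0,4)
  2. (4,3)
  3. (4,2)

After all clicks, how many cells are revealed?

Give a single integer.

Answer: 7

Derivation:
Click 1 (0,4) count=1: revealed 1 new [(0,4)] -> total=1
Click 2 (4,3) count=2: revealed 1 new [(4,3)] -> total=2
Click 3 (4,2) count=0: revealed 5 new [(3,1) (3,2) (3,3) (4,1) (4,2)] -> total=7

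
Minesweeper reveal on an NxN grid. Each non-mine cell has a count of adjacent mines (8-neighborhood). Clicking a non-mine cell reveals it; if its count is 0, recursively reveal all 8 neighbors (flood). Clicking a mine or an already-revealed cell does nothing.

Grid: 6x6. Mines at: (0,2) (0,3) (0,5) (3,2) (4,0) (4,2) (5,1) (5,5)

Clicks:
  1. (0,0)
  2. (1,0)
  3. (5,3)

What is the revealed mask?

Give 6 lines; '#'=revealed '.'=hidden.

Answer: ##....
##....
##....
##....
......
...#..

Derivation:
Click 1 (0,0) count=0: revealed 8 new [(0,0) (0,1) (1,0) (1,1) (2,0) (2,1) (3,0) (3,1)] -> total=8
Click 2 (1,0) count=0: revealed 0 new [(none)] -> total=8
Click 3 (5,3) count=1: revealed 1 new [(5,3)] -> total=9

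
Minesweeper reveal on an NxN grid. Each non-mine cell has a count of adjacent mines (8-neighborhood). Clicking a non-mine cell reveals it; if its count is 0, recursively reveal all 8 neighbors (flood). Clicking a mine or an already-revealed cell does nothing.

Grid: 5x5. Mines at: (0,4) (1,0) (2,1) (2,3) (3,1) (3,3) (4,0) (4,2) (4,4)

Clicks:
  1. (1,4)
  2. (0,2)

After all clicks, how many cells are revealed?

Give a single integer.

Click 1 (1,4) count=2: revealed 1 new [(1,4)] -> total=1
Click 2 (0,2) count=0: revealed 6 new [(0,1) (0,2) (0,3) (1,1) (1,2) (1,3)] -> total=7

Answer: 7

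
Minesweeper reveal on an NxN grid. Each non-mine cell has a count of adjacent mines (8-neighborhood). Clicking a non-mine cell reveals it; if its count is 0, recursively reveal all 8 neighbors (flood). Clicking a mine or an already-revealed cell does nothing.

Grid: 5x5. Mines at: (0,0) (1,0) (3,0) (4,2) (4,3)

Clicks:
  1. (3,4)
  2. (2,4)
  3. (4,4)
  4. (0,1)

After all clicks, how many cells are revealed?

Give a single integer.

Click 1 (3,4) count=1: revealed 1 new [(3,4)] -> total=1
Click 2 (2,4) count=0: revealed 15 new [(0,1) (0,2) (0,3) (0,4) (1,1) (1,2) (1,3) (1,4) (2,1) (2,2) (2,3) (2,4) (3,1) (3,2) (3,3)] -> total=16
Click 3 (4,4) count=1: revealed 1 new [(4,4)] -> total=17
Click 4 (0,1) count=2: revealed 0 new [(none)] -> total=17

Answer: 17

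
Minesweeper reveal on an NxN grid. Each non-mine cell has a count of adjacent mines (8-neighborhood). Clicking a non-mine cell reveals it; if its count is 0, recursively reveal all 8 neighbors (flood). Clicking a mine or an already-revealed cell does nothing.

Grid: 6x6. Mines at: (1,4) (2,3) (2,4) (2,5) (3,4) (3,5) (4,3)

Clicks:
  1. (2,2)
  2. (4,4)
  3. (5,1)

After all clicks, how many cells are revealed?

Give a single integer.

Answer: 21

Derivation:
Click 1 (2,2) count=1: revealed 1 new [(2,2)] -> total=1
Click 2 (4,4) count=3: revealed 1 new [(4,4)] -> total=2
Click 3 (5,1) count=0: revealed 19 new [(0,0) (0,1) (0,2) (0,3) (1,0) (1,1) (1,2) (1,3) (2,0) (2,1) (3,0) (3,1) (3,2) (4,0) (4,1) (4,2) (5,0) (5,1) (5,2)] -> total=21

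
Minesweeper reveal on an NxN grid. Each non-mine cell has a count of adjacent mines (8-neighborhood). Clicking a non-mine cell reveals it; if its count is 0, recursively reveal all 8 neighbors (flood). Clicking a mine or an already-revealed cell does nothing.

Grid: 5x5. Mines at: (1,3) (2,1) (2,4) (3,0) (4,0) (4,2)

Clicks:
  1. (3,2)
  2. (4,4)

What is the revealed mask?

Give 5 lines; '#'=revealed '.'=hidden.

Click 1 (3,2) count=2: revealed 1 new [(3,2)] -> total=1
Click 2 (4,4) count=0: revealed 4 new [(3,3) (3,4) (4,3) (4,4)] -> total=5

Answer: .....
.....
.....
..###
...##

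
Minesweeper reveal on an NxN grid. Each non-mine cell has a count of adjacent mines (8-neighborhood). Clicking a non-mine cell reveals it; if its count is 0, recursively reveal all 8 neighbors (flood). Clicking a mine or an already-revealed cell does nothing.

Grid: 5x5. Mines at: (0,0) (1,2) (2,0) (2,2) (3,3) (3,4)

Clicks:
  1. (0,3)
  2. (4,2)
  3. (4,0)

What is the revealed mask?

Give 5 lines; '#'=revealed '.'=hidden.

Click 1 (0,3) count=1: revealed 1 new [(0,3)] -> total=1
Click 2 (4,2) count=1: revealed 1 new [(4,2)] -> total=2
Click 3 (4,0) count=0: revealed 5 new [(3,0) (3,1) (3,2) (4,0) (4,1)] -> total=7

Answer: ...#.
.....
.....
###..
###..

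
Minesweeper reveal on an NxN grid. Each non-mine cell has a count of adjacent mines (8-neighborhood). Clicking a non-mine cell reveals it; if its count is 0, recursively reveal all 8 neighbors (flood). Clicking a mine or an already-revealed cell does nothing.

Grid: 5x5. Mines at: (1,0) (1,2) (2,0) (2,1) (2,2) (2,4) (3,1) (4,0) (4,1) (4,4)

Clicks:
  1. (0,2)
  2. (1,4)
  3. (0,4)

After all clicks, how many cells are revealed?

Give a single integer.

Click 1 (0,2) count=1: revealed 1 new [(0,2)] -> total=1
Click 2 (1,4) count=1: revealed 1 new [(1,4)] -> total=2
Click 3 (0,4) count=0: revealed 3 new [(0,3) (0,4) (1,3)] -> total=5

Answer: 5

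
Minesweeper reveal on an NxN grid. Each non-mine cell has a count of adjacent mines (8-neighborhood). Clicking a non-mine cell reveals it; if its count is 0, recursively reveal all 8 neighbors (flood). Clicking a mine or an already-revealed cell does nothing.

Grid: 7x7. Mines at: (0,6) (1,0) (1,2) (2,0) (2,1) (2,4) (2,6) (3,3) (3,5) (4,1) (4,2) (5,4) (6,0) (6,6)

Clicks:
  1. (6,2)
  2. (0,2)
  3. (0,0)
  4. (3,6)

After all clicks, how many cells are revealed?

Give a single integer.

Click 1 (6,2) count=0: revealed 6 new [(5,1) (5,2) (5,3) (6,1) (6,2) (6,3)] -> total=6
Click 2 (0,2) count=1: revealed 1 new [(0,2)] -> total=7
Click 3 (0,0) count=1: revealed 1 new [(0,0)] -> total=8
Click 4 (3,6) count=2: revealed 1 new [(3,6)] -> total=9

Answer: 9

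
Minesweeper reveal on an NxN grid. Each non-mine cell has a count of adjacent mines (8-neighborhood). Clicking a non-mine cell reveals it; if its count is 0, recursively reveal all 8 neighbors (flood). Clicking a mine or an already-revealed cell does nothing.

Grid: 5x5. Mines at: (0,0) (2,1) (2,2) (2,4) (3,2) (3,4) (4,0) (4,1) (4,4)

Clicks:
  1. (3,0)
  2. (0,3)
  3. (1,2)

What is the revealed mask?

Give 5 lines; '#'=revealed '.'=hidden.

Answer: .####
.####
.....
#....
.....

Derivation:
Click 1 (3,0) count=3: revealed 1 new [(3,0)] -> total=1
Click 2 (0,3) count=0: revealed 8 new [(0,1) (0,2) (0,3) (0,4) (1,1) (1,2) (1,3) (1,4)] -> total=9
Click 3 (1,2) count=2: revealed 0 new [(none)] -> total=9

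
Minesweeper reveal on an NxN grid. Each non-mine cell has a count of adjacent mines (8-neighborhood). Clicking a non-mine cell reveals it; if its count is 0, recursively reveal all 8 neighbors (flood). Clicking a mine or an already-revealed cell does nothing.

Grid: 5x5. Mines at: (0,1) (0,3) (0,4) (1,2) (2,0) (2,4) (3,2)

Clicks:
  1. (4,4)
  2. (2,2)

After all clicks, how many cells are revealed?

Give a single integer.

Answer: 5

Derivation:
Click 1 (4,4) count=0: revealed 4 new [(3,3) (3,4) (4,3) (4,4)] -> total=4
Click 2 (2,2) count=2: revealed 1 new [(2,2)] -> total=5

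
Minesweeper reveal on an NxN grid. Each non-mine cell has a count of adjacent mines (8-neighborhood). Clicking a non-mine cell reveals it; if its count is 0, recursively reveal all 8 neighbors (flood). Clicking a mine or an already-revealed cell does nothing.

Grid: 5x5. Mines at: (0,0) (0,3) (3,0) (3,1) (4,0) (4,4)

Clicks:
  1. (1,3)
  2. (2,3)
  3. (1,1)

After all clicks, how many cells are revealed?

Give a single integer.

Answer: 10

Derivation:
Click 1 (1,3) count=1: revealed 1 new [(1,3)] -> total=1
Click 2 (2,3) count=0: revealed 8 new [(1,2) (1,4) (2,2) (2,3) (2,4) (3,2) (3,3) (3,4)] -> total=9
Click 3 (1,1) count=1: revealed 1 new [(1,1)] -> total=10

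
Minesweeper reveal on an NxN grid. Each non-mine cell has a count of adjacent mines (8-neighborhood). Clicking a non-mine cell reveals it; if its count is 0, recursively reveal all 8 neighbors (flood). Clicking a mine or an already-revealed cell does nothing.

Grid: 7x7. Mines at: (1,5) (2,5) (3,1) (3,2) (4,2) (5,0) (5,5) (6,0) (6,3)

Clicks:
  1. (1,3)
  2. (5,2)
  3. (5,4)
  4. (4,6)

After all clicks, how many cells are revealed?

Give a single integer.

Answer: 18

Derivation:
Click 1 (1,3) count=0: revealed 15 new [(0,0) (0,1) (0,2) (0,3) (0,4) (1,0) (1,1) (1,2) (1,3) (1,4) (2,0) (2,1) (2,2) (2,3) (2,4)] -> total=15
Click 2 (5,2) count=2: revealed 1 new [(5,2)] -> total=16
Click 3 (5,4) count=2: revealed 1 new [(5,4)] -> total=17
Click 4 (4,6) count=1: revealed 1 new [(4,6)] -> total=18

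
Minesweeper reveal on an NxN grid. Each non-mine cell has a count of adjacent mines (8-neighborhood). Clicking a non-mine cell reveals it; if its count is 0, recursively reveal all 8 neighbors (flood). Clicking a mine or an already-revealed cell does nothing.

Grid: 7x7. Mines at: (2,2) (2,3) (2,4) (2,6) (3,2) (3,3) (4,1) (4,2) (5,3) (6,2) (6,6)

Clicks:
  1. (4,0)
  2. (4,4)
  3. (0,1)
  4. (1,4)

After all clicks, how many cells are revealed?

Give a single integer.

Click 1 (4,0) count=1: revealed 1 new [(4,0)] -> total=1
Click 2 (4,4) count=2: revealed 1 new [(4,4)] -> total=2
Click 3 (0,1) count=0: revealed 18 new [(0,0) (0,1) (0,2) (0,3) (0,4) (0,5) (0,6) (1,0) (1,1) (1,2) (1,3) (1,4) (1,5) (1,6) (2,0) (2,1) (3,0) (3,1)] -> total=20
Click 4 (1,4) count=2: revealed 0 new [(none)] -> total=20

Answer: 20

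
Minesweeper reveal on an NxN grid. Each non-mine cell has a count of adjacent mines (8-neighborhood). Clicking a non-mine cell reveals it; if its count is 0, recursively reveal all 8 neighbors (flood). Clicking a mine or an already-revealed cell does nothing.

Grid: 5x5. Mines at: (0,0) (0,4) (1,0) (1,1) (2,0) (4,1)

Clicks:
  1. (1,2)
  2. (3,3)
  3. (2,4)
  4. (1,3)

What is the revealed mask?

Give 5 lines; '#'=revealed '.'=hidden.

Answer: .....
..###
..###
..###
..###

Derivation:
Click 1 (1,2) count=1: revealed 1 new [(1,2)] -> total=1
Click 2 (3,3) count=0: revealed 11 new [(1,3) (1,4) (2,2) (2,3) (2,4) (3,2) (3,3) (3,4) (4,2) (4,3) (4,4)] -> total=12
Click 3 (2,4) count=0: revealed 0 new [(none)] -> total=12
Click 4 (1,3) count=1: revealed 0 new [(none)] -> total=12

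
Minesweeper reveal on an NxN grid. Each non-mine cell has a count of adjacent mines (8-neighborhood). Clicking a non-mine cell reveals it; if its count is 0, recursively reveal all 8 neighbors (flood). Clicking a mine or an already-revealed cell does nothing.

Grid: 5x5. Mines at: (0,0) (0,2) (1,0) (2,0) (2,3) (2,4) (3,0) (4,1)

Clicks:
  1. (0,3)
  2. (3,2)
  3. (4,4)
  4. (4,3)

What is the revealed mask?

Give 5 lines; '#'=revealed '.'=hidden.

Answer: ...#.
.....
.....
..###
..###

Derivation:
Click 1 (0,3) count=1: revealed 1 new [(0,3)] -> total=1
Click 2 (3,2) count=2: revealed 1 new [(3,2)] -> total=2
Click 3 (4,4) count=0: revealed 5 new [(3,3) (3,4) (4,2) (4,3) (4,4)] -> total=7
Click 4 (4,3) count=0: revealed 0 new [(none)] -> total=7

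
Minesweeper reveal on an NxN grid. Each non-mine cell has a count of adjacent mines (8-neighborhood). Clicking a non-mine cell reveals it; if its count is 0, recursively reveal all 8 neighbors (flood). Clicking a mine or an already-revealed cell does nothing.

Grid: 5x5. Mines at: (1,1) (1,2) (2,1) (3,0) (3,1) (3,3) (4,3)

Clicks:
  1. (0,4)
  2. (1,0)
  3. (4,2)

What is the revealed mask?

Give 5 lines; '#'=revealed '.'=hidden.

Answer: ...##
#..##
...##
.....
..#..

Derivation:
Click 1 (0,4) count=0: revealed 6 new [(0,3) (0,4) (1,3) (1,4) (2,3) (2,4)] -> total=6
Click 2 (1,0) count=2: revealed 1 new [(1,0)] -> total=7
Click 3 (4,2) count=3: revealed 1 new [(4,2)] -> total=8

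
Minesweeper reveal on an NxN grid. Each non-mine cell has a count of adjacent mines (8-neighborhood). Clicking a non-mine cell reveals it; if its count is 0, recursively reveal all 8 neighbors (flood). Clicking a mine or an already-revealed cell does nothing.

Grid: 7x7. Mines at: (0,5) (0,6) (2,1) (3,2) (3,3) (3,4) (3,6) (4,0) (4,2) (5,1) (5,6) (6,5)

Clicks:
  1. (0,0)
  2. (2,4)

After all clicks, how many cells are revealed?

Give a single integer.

Answer: 13

Derivation:
Click 1 (0,0) count=0: revealed 13 new [(0,0) (0,1) (0,2) (0,3) (0,4) (1,0) (1,1) (1,2) (1,3) (1,4) (2,2) (2,3) (2,4)] -> total=13
Click 2 (2,4) count=2: revealed 0 new [(none)] -> total=13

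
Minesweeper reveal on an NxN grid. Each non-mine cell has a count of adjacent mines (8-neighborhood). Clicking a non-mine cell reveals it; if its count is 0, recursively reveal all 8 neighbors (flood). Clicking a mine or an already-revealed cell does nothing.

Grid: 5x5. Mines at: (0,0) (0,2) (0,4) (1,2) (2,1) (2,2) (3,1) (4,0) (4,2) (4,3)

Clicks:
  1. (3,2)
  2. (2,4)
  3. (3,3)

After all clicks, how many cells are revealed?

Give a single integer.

Click 1 (3,2) count=5: revealed 1 new [(3,2)] -> total=1
Click 2 (2,4) count=0: revealed 6 new [(1,3) (1,4) (2,3) (2,4) (3,3) (3,4)] -> total=7
Click 3 (3,3) count=3: revealed 0 new [(none)] -> total=7

Answer: 7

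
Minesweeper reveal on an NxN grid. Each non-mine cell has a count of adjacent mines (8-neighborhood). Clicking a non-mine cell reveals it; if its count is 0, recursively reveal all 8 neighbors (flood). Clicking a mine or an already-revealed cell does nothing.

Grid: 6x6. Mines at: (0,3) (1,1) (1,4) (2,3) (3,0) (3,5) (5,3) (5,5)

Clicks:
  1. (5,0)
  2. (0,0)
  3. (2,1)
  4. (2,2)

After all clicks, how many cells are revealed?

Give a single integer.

Answer: 9

Derivation:
Click 1 (5,0) count=0: revealed 6 new [(4,0) (4,1) (4,2) (5,0) (5,1) (5,2)] -> total=6
Click 2 (0,0) count=1: revealed 1 new [(0,0)] -> total=7
Click 3 (2,1) count=2: revealed 1 new [(2,1)] -> total=8
Click 4 (2,2) count=2: revealed 1 new [(2,2)] -> total=9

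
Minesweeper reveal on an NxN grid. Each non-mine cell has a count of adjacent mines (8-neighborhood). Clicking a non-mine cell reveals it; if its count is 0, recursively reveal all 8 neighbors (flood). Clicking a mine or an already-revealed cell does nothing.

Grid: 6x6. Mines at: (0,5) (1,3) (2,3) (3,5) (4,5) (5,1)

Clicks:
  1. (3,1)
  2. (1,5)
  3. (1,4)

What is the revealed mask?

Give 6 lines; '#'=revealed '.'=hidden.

Answer: ###...
###.##
###...
###...
###...
......

Derivation:
Click 1 (3,1) count=0: revealed 15 new [(0,0) (0,1) (0,2) (1,0) (1,1) (1,2) (2,0) (2,1) (2,2) (3,0) (3,1) (3,2) (4,0) (4,1) (4,2)] -> total=15
Click 2 (1,5) count=1: revealed 1 new [(1,5)] -> total=16
Click 3 (1,4) count=3: revealed 1 new [(1,4)] -> total=17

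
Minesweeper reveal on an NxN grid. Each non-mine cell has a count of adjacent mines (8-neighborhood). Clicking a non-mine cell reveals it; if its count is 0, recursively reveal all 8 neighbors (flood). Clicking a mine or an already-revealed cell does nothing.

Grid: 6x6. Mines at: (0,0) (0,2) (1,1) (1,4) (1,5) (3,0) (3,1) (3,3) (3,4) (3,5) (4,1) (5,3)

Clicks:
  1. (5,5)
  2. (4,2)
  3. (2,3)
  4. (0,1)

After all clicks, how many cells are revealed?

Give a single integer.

Answer: 7

Derivation:
Click 1 (5,5) count=0: revealed 4 new [(4,4) (4,5) (5,4) (5,5)] -> total=4
Click 2 (4,2) count=4: revealed 1 new [(4,2)] -> total=5
Click 3 (2,3) count=3: revealed 1 new [(2,3)] -> total=6
Click 4 (0,1) count=3: revealed 1 new [(0,1)] -> total=7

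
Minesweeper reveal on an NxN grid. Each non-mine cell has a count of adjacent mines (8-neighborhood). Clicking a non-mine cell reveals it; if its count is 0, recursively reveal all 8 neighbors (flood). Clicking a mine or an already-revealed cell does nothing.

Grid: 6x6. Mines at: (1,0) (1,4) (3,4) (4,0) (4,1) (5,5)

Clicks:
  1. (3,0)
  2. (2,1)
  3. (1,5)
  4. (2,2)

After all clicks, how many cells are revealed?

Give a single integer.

Click 1 (3,0) count=2: revealed 1 new [(3,0)] -> total=1
Click 2 (2,1) count=1: revealed 1 new [(2,1)] -> total=2
Click 3 (1,5) count=1: revealed 1 new [(1,5)] -> total=3
Click 4 (2,2) count=0: revealed 11 new [(0,1) (0,2) (0,3) (1,1) (1,2) (1,3) (2,2) (2,3) (3,1) (3,2) (3,3)] -> total=14

Answer: 14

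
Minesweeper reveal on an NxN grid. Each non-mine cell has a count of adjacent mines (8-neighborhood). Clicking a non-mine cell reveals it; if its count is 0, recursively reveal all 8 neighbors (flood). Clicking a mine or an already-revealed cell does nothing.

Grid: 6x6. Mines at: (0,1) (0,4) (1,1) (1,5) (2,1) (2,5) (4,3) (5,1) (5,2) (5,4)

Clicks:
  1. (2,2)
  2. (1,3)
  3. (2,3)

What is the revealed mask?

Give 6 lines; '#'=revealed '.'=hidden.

Answer: ......
..###.
..###.
..###.
......
......

Derivation:
Click 1 (2,2) count=2: revealed 1 new [(2,2)] -> total=1
Click 2 (1,3) count=1: revealed 1 new [(1,3)] -> total=2
Click 3 (2,3) count=0: revealed 7 new [(1,2) (1,4) (2,3) (2,4) (3,2) (3,3) (3,4)] -> total=9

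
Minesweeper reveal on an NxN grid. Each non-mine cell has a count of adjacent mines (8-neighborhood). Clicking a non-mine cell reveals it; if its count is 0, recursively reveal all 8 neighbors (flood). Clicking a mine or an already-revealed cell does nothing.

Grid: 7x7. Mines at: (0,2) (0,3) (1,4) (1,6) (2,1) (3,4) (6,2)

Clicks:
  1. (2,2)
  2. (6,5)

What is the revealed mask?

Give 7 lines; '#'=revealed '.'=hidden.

Click 1 (2,2) count=1: revealed 1 new [(2,2)] -> total=1
Click 2 (6,5) count=0: revealed 16 new [(2,5) (2,6) (3,5) (3,6) (4,3) (4,4) (4,5) (4,6) (5,3) (5,4) (5,5) (5,6) (6,3) (6,4) (6,5) (6,6)] -> total=17

Answer: .......
.......
..#..##
.....##
...####
...####
...####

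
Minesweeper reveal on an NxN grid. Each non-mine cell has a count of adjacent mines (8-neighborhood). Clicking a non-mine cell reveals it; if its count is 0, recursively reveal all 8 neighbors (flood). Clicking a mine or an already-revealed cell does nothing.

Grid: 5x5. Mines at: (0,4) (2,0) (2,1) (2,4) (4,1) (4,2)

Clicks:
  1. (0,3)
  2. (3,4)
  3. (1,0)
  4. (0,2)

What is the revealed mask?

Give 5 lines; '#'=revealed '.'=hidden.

Answer: ####.
####.
.....
....#
.....

Derivation:
Click 1 (0,3) count=1: revealed 1 new [(0,3)] -> total=1
Click 2 (3,4) count=1: revealed 1 new [(3,4)] -> total=2
Click 3 (1,0) count=2: revealed 1 new [(1,0)] -> total=3
Click 4 (0,2) count=0: revealed 6 new [(0,0) (0,1) (0,2) (1,1) (1,2) (1,3)] -> total=9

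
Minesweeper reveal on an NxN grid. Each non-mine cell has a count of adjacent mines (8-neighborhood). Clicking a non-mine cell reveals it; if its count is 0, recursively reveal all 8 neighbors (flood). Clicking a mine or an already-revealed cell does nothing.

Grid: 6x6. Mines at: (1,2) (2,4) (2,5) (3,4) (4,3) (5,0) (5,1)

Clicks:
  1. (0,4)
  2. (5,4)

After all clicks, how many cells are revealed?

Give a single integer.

Answer: 7

Derivation:
Click 1 (0,4) count=0: revealed 6 new [(0,3) (0,4) (0,5) (1,3) (1,4) (1,5)] -> total=6
Click 2 (5,4) count=1: revealed 1 new [(5,4)] -> total=7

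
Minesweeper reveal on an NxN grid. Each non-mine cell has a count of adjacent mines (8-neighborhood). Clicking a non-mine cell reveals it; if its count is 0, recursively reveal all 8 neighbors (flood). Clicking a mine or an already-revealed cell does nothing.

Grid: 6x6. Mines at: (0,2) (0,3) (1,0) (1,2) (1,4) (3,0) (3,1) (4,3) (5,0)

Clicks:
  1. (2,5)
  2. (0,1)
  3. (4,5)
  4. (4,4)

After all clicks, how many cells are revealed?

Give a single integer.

Answer: 9

Derivation:
Click 1 (2,5) count=1: revealed 1 new [(2,5)] -> total=1
Click 2 (0,1) count=3: revealed 1 new [(0,1)] -> total=2
Click 3 (4,5) count=0: revealed 7 new [(2,4) (3,4) (3,5) (4,4) (4,5) (5,4) (5,5)] -> total=9
Click 4 (4,4) count=1: revealed 0 new [(none)] -> total=9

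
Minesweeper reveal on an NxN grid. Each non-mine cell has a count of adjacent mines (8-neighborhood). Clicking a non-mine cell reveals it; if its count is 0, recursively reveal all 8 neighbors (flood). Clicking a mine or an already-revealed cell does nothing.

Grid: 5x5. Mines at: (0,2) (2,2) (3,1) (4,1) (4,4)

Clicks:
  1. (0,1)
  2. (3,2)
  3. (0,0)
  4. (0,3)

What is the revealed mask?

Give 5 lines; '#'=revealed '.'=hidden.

Answer: ##.#.
##...
##...
..#..
.....

Derivation:
Click 1 (0,1) count=1: revealed 1 new [(0,1)] -> total=1
Click 2 (3,2) count=3: revealed 1 new [(3,2)] -> total=2
Click 3 (0,0) count=0: revealed 5 new [(0,0) (1,0) (1,1) (2,0) (2,1)] -> total=7
Click 4 (0,3) count=1: revealed 1 new [(0,3)] -> total=8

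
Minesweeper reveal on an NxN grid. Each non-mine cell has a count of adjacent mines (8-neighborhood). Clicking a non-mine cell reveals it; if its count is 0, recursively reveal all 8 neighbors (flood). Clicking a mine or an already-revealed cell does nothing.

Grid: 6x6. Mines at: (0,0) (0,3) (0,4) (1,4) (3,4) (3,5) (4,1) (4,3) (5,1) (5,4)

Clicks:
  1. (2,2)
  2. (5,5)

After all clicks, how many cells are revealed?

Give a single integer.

Click 1 (2,2) count=0: revealed 12 new [(1,0) (1,1) (1,2) (1,3) (2,0) (2,1) (2,2) (2,3) (3,0) (3,1) (3,2) (3,3)] -> total=12
Click 2 (5,5) count=1: revealed 1 new [(5,5)] -> total=13

Answer: 13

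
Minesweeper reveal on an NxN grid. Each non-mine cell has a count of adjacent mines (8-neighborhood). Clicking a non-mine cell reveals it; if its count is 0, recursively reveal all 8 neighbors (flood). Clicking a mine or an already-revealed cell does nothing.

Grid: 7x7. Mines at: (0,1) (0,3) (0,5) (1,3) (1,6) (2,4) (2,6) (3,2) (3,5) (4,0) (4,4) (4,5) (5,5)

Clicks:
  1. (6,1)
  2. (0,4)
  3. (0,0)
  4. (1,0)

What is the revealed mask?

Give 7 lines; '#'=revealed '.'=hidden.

Click 1 (6,1) count=0: revealed 13 new [(4,1) (4,2) (4,3) (5,0) (5,1) (5,2) (5,3) (5,4) (6,0) (6,1) (6,2) (6,3) (6,4)] -> total=13
Click 2 (0,4) count=3: revealed 1 new [(0,4)] -> total=14
Click 3 (0,0) count=1: revealed 1 new [(0,0)] -> total=15
Click 4 (1,0) count=1: revealed 1 new [(1,0)] -> total=16

Answer: #...#..
#......
.......
.......
.###...
#####..
#####..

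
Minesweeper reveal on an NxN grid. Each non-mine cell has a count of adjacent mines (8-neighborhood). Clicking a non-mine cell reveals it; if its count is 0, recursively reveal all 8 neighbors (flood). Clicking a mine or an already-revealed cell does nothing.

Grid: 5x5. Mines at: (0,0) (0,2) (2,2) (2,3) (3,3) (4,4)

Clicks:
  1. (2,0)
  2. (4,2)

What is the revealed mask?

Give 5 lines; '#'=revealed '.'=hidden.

Answer: .....
##...
##...
###..
###..

Derivation:
Click 1 (2,0) count=0: revealed 10 new [(1,0) (1,1) (2,0) (2,1) (3,0) (3,1) (3,2) (4,0) (4,1) (4,2)] -> total=10
Click 2 (4,2) count=1: revealed 0 new [(none)] -> total=10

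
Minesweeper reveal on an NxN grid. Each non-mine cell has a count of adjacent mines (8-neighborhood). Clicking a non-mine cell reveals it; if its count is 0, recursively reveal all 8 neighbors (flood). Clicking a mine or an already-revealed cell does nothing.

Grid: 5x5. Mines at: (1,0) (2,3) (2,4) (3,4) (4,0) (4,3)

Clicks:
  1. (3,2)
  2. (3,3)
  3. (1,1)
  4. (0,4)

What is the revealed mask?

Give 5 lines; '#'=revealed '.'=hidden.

Click 1 (3,2) count=2: revealed 1 new [(3,2)] -> total=1
Click 2 (3,3) count=4: revealed 1 new [(3,3)] -> total=2
Click 3 (1,1) count=1: revealed 1 new [(1,1)] -> total=3
Click 4 (0,4) count=0: revealed 7 new [(0,1) (0,2) (0,3) (0,4) (1,2) (1,3) (1,4)] -> total=10

Answer: .####
.####
.....
..##.
.....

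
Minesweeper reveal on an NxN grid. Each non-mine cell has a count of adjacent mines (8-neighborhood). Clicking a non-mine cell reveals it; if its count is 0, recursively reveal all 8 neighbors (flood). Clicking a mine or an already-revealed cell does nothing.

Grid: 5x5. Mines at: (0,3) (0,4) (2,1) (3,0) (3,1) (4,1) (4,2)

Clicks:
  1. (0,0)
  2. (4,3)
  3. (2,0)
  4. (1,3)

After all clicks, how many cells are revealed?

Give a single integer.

Click 1 (0,0) count=0: revealed 6 new [(0,0) (0,1) (0,2) (1,0) (1,1) (1,2)] -> total=6
Click 2 (4,3) count=1: revealed 1 new [(4,3)] -> total=7
Click 3 (2,0) count=3: revealed 1 new [(2,0)] -> total=8
Click 4 (1,3) count=2: revealed 1 new [(1,3)] -> total=9

Answer: 9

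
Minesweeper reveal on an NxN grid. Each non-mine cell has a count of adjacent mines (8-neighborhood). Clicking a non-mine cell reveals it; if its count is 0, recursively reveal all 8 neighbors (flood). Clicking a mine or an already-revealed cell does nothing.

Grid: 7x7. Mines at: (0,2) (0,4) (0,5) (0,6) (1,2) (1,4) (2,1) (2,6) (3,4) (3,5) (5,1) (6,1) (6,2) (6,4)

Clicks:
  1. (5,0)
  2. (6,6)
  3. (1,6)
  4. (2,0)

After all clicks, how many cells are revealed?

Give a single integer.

Answer: 9

Derivation:
Click 1 (5,0) count=2: revealed 1 new [(5,0)] -> total=1
Click 2 (6,6) count=0: revealed 6 new [(4,5) (4,6) (5,5) (5,6) (6,5) (6,6)] -> total=7
Click 3 (1,6) count=3: revealed 1 new [(1,6)] -> total=8
Click 4 (2,0) count=1: revealed 1 new [(2,0)] -> total=9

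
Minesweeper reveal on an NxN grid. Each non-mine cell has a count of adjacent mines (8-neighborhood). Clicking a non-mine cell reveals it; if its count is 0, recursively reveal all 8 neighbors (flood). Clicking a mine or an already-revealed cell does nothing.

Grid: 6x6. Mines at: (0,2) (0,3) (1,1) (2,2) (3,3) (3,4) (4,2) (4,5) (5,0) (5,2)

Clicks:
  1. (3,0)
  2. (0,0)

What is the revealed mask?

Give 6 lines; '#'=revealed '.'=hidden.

Answer: #.....
......
##....
##....
##....
......

Derivation:
Click 1 (3,0) count=0: revealed 6 new [(2,0) (2,1) (3,0) (3,1) (4,0) (4,1)] -> total=6
Click 2 (0,0) count=1: revealed 1 new [(0,0)] -> total=7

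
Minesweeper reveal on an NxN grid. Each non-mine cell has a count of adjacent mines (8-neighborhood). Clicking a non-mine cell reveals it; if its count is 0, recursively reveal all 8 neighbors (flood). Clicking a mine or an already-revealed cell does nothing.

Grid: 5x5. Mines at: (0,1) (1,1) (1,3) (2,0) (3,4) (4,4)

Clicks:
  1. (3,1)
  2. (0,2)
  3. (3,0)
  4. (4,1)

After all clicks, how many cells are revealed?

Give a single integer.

Click 1 (3,1) count=1: revealed 1 new [(3,1)] -> total=1
Click 2 (0,2) count=3: revealed 1 new [(0,2)] -> total=2
Click 3 (3,0) count=1: revealed 1 new [(3,0)] -> total=3
Click 4 (4,1) count=0: revealed 9 new [(2,1) (2,2) (2,3) (3,2) (3,3) (4,0) (4,1) (4,2) (4,3)] -> total=12

Answer: 12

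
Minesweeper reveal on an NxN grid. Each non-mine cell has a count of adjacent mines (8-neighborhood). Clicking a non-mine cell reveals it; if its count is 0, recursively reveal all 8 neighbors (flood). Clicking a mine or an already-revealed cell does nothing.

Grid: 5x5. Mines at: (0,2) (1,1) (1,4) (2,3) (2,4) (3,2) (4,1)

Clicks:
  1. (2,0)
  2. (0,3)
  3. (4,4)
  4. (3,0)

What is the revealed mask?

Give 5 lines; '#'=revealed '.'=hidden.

Click 1 (2,0) count=1: revealed 1 new [(2,0)] -> total=1
Click 2 (0,3) count=2: revealed 1 new [(0,3)] -> total=2
Click 3 (4,4) count=0: revealed 4 new [(3,3) (3,4) (4,3) (4,4)] -> total=6
Click 4 (3,0) count=1: revealed 1 new [(3,0)] -> total=7

Answer: ...#.
.....
#....
#..##
...##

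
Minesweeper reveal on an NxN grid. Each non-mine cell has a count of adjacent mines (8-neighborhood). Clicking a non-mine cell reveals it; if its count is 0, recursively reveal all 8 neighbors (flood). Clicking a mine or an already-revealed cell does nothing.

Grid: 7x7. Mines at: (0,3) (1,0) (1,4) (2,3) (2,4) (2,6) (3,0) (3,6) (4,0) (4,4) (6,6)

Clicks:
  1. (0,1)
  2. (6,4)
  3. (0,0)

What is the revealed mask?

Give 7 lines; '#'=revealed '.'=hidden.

Click 1 (0,1) count=1: revealed 1 new [(0,1)] -> total=1
Click 2 (6,4) count=0: revealed 18 new [(3,1) (3,2) (3,3) (4,1) (4,2) (4,3) (5,0) (5,1) (5,2) (5,3) (5,4) (5,5) (6,0) (6,1) (6,2) (6,3) (6,4) (6,5)] -> total=19
Click 3 (0,0) count=1: revealed 1 new [(0,0)] -> total=20

Answer: ##.....
.......
.......
.###...
.###...
######.
######.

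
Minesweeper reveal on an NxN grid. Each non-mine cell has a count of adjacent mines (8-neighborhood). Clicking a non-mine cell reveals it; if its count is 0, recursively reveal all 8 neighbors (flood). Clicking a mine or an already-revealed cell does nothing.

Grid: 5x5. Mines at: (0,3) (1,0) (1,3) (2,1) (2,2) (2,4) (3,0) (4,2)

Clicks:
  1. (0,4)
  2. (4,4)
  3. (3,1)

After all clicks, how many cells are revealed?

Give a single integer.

Answer: 6

Derivation:
Click 1 (0,4) count=2: revealed 1 new [(0,4)] -> total=1
Click 2 (4,4) count=0: revealed 4 new [(3,3) (3,4) (4,3) (4,4)] -> total=5
Click 3 (3,1) count=4: revealed 1 new [(3,1)] -> total=6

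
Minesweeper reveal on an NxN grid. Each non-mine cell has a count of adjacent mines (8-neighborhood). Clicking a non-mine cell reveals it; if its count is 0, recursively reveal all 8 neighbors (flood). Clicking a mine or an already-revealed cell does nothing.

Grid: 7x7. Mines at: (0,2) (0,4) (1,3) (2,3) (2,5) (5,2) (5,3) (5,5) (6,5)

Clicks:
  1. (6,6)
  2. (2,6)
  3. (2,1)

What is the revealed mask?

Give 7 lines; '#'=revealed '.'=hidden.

Click 1 (6,6) count=2: revealed 1 new [(6,6)] -> total=1
Click 2 (2,6) count=1: revealed 1 new [(2,6)] -> total=2
Click 3 (2,1) count=0: revealed 18 new [(0,0) (0,1) (1,0) (1,1) (1,2) (2,0) (2,1) (2,2) (3,0) (3,1) (3,2) (4,0) (4,1) (4,2) (5,0) (5,1) (6,0) (6,1)] -> total=20

Answer: ##.....
###....
###...#
###....
###....
##.....
##....#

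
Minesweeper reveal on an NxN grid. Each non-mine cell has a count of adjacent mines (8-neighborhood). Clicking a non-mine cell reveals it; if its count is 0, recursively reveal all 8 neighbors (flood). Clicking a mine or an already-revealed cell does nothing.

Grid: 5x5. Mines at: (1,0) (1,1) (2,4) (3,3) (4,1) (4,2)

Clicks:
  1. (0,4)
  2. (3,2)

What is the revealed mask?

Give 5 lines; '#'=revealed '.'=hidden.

Click 1 (0,4) count=0: revealed 6 new [(0,2) (0,3) (0,4) (1,2) (1,3) (1,4)] -> total=6
Click 2 (3,2) count=3: revealed 1 new [(3,2)] -> total=7

Answer: ..###
..###
.....
..#..
.....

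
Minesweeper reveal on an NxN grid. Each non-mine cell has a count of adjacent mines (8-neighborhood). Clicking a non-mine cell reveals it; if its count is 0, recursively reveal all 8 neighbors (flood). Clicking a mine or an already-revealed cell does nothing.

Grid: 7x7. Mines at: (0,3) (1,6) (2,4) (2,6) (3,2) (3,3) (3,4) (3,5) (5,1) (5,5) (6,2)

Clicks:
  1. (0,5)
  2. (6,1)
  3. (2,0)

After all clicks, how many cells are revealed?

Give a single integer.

Click 1 (0,5) count=1: revealed 1 new [(0,5)] -> total=1
Click 2 (6,1) count=2: revealed 1 new [(6,1)] -> total=2
Click 3 (2,0) count=0: revealed 13 new [(0,0) (0,1) (0,2) (1,0) (1,1) (1,2) (2,0) (2,1) (2,2) (3,0) (3,1) (4,0) (4,1)] -> total=15

Answer: 15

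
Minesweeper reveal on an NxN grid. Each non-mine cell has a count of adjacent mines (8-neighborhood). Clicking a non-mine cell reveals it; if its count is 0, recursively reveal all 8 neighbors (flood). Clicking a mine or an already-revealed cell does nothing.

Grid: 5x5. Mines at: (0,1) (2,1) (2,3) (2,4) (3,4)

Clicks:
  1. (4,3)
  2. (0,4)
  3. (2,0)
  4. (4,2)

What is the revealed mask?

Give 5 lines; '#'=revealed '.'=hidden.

Answer: ..###
..###
#....
####.
####.

Derivation:
Click 1 (4,3) count=1: revealed 1 new [(4,3)] -> total=1
Click 2 (0,4) count=0: revealed 6 new [(0,2) (0,3) (0,4) (1,2) (1,3) (1,4)] -> total=7
Click 3 (2,0) count=1: revealed 1 new [(2,0)] -> total=8
Click 4 (4,2) count=0: revealed 7 new [(3,0) (3,1) (3,2) (3,3) (4,0) (4,1) (4,2)] -> total=15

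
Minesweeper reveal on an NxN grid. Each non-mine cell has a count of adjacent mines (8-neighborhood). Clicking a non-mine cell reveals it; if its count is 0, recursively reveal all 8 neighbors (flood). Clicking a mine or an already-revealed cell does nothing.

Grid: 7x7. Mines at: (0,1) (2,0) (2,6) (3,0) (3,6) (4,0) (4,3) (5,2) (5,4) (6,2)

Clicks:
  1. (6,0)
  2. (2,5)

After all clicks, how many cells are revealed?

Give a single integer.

Answer: 5

Derivation:
Click 1 (6,0) count=0: revealed 4 new [(5,0) (5,1) (6,0) (6,1)] -> total=4
Click 2 (2,5) count=2: revealed 1 new [(2,5)] -> total=5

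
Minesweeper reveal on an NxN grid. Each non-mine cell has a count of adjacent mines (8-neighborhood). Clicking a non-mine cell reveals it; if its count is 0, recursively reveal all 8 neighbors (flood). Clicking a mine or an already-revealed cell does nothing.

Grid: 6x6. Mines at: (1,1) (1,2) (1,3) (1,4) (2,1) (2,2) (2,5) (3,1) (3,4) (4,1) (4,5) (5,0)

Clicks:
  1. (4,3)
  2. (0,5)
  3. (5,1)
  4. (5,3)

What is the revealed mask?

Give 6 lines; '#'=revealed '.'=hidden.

Click 1 (4,3) count=1: revealed 1 new [(4,3)] -> total=1
Click 2 (0,5) count=1: revealed 1 new [(0,5)] -> total=2
Click 3 (5,1) count=2: revealed 1 new [(5,1)] -> total=3
Click 4 (5,3) count=0: revealed 5 new [(4,2) (4,4) (5,2) (5,3) (5,4)] -> total=8

Answer: .....#
......
......
......
..###.
.####.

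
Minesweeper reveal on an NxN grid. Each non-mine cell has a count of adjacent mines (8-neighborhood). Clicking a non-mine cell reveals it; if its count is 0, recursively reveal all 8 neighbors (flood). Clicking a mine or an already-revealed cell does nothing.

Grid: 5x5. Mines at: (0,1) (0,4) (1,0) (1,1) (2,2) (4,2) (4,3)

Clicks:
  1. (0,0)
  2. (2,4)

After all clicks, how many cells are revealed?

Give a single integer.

Answer: 7

Derivation:
Click 1 (0,0) count=3: revealed 1 new [(0,0)] -> total=1
Click 2 (2,4) count=0: revealed 6 new [(1,3) (1,4) (2,3) (2,4) (3,3) (3,4)] -> total=7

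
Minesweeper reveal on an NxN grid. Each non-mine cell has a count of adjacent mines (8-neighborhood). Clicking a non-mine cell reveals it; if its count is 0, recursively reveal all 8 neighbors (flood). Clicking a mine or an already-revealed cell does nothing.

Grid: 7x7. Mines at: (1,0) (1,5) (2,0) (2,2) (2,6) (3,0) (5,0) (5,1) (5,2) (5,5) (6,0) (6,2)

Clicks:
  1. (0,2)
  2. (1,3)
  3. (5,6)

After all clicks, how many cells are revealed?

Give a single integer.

Click 1 (0,2) count=0: revealed 8 new [(0,1) (0,2) (0,3) (0,4) (1,1) (1,2) (1,3) (1,4)] -> total=8
Click 2 (1,3) count=1: revealed 0 new [(none)] -> total=8
Click 3 (5,6) count=1: revealed 1 new [(5,6)] -> total=9

Answer: 9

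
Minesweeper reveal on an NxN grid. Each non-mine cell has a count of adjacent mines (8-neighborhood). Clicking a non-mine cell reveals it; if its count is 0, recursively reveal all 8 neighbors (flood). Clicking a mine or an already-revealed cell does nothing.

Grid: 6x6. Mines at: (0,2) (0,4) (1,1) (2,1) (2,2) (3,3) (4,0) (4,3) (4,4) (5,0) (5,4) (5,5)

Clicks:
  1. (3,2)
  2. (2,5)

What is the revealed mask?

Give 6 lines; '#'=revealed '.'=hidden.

Answer: ......
....##
....##
..#.##
......
......

Derivation:
Click 1 (3,2) count=4: revealed 1 new [(3,2)] -> total=1
Click 2 (2,5) count=0: revealed 6 new [(1,4) (1,5) (2,4) (2,5) (3,4) (3,5)] -> total=7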